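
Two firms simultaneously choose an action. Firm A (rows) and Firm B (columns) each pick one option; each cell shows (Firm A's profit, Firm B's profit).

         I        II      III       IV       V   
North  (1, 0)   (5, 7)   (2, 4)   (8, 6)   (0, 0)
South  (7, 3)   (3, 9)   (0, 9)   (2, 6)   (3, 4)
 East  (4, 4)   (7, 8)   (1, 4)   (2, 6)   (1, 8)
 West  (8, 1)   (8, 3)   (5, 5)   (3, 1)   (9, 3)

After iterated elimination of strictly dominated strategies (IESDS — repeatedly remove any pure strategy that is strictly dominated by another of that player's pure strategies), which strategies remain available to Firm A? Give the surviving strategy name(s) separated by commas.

For Firm A, West strictly dominates South on the remaining columns (I: 8>7, II: 8>3, III: 5>0, IV: 3>2, V: 9>3); eliminate South.
Row East is eliminated: West beats it against every remaining column (I: 8>4, II: 8>7, III: 5>1, IV: 3>2, V: 9>1).
For Firm B, II strictly dominates I on the remaining rows (North: 7>0, West: 3>1); eliminate I.
Column IV is eliminated: II beats it against every remaining row (North: 7>6, West: 3>1).
Row North is eliminated: West beats it against every remaining column (II: 8>5, III: 5>2, V: 9>0).
Firm B's strategy II is strictly dominated by III (West: 5>3) and is removed.
Column V is eliminated: III beats it against every remaining row (West: 5>3).
Among the remaining strategies, none is strictly dominated by another pure strategy of the same player, so the elimination stops.
Surviving strategies — Firm A: {West}; Firm B: {III}.

West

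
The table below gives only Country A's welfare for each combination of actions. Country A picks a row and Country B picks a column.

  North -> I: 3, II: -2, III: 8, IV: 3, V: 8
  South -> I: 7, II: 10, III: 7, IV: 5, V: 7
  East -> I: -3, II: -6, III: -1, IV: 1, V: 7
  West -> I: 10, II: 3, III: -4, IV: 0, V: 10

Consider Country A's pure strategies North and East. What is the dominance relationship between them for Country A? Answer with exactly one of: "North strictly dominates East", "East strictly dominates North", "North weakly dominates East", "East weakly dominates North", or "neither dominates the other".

North strictly dominates East

Compare North to East across every action of Country B: I: 3>-3, II: -2>-6, III: 8>-1, IV: 3>1, V: 8>7.
Every comparison favours North, so North strictly dominates East.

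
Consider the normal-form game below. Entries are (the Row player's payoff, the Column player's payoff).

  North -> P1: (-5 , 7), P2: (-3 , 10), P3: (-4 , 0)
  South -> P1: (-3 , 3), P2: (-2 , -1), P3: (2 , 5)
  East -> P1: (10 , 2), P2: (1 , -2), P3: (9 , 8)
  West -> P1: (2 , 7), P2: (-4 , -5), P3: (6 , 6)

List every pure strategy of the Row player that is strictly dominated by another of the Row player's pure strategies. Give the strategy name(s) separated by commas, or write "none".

North, South, West

South strictly dominates North — P1: -3>-5, P2: -2>-3, P3: 2>-4.
South is strictly dominated by East (P1: 10>-3, P2: 1>-2, P3: 9>2).
East is not dominated — it holds its own against North at P1 (10>-5); South at P1 (10>-3); West at P1 (10>2).
West: dominated, since East does at least as well everywhere (P1: 10>2, P2: 1>-4, P3: 9>6).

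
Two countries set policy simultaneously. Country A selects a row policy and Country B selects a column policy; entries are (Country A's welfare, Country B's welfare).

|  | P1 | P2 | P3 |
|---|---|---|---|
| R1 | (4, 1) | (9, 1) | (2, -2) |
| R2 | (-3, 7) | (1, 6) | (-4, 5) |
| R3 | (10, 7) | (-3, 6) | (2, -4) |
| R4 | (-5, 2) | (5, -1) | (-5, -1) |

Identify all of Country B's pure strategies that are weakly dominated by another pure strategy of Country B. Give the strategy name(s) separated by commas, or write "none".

Nothing dominates P1: P2 at R2 (7>6); P3 at R1 (1>-2).
P1 weakly dominates P2 — R1: 1=1, R2: 7>6, R3: 7>6, R4: 2>-1.
P1 weakly dominates P3 — R1: 1>-2, R2: 7>5, R3: 7>-4, R4: 2>-1.

P2, P3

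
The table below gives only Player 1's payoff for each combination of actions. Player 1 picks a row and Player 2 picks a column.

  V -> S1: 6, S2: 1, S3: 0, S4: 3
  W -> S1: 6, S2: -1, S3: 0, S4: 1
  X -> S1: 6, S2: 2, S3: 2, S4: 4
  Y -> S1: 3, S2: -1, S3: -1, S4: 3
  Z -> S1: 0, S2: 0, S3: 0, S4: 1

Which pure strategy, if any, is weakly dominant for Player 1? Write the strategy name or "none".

X vs V: S1: 6=6, S2: 2>1, S3: 2>0, S4: 4>3.
X vs W: S1: 6=6, S2: 2>-1, S3: 2>0, S4: 4>1.
X vs Y: S1: 6>3, S2: 2>-1, S3: 2>-1, S4: 4>3.
X vs Z: S1: 6>0, S2: 2>0, S3: 2>0, S4: 4>1.
X is at least as good as every other strategy against every opponent action, so it is weakly dominant.

X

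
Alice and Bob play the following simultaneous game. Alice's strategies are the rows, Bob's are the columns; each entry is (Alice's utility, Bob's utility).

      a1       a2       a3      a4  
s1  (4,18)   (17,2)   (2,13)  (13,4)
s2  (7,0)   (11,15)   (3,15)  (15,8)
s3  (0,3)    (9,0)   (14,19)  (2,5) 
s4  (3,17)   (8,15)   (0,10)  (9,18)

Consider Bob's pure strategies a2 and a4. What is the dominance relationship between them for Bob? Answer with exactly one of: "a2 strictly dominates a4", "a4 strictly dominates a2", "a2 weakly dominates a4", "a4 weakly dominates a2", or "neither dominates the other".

Compare a2 to a4 across each choice by Alice: s1: 2<4, s2: 15>8, s3: 0<5, s4: 15<18.
a2 does better at s2 but worse at s1, s3, s4; neither strategy dominates the other.

neither dominates the other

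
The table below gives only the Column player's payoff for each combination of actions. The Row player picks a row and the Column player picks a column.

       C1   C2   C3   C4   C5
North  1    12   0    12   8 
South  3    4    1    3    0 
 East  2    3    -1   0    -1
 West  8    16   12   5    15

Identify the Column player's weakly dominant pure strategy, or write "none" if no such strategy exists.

C2 vs C1: North: 12>1, South: 4>3, East: 3>2, West: 16>8.
C2 vs C3: North: 12>0, South: 4>1, East: 3>-1, West: 16>12.
C2 vs C4: North: 12=12, South: 4>3, East: 3>0, West: 16>5.
C2 vs C5: North: 12>8, South: 4>0, East: 3>-1, West: 16>15.
C2 is at least as good as every other strategy against every opponent action, so it is weakly dominant.

C2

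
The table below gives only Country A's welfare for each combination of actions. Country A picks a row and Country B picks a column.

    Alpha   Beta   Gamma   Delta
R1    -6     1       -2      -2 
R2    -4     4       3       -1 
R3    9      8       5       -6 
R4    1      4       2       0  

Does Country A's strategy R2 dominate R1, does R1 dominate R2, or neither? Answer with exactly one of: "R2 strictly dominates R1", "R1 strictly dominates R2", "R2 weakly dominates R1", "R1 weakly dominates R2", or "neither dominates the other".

Compare R2 to R1 across each choice by Country B: Alpha: -4>-6, Beta: 4>1, Gamma: 3>-2, Delta: -1>-2.
R2 gives a strictly higher payoff against each choice by Country B, so R2 strictly dominates R1.

R2 strictly dominates R1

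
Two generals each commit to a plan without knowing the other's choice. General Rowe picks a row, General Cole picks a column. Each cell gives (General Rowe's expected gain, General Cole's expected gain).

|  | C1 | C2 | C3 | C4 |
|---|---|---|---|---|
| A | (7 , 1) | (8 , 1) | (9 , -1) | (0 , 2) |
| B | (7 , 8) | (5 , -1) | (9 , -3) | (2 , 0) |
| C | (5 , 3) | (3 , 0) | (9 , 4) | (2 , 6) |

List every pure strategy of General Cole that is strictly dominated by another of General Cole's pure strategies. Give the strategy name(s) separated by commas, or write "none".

C2, C3

Nothing dominates C1: C2 at A (1=1); C3 at A (1>-1); C4 at B (8>0).
C2: dominated, since C4 does at least as well everywhere (A: 2>1, B: 0>-1, C: 6>0).
C4 strictly dominates C3 — A: 2>-1, B: 0>-3, C: 6>4.
C4 is not dominated — it holds its own against C1 at A (2>1); C2 at A (2>1); C3 at A (2>-1).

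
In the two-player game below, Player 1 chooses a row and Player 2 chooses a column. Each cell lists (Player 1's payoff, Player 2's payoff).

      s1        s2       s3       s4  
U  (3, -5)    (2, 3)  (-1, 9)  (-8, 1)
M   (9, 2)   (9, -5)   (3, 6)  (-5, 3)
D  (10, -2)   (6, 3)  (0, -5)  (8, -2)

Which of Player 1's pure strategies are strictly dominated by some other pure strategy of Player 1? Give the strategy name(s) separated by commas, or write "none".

U

U is strictly dominated by M (s1: 9>3, s2: 9>2, s3: 3>-1, s4: -5>-8).
M is not dominated — it holds its own against U at s1 (9>3); D at s2 (9>6).
D: no other strategy beats it everywhere (U at s1 (10>3); M at s1 (10>9)).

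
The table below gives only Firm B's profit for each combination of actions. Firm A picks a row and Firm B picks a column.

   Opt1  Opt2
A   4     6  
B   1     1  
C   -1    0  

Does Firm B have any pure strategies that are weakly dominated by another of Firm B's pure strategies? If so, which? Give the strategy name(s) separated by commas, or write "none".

Opt1: dominated, since Opt2 does at least as well everywhere (A: 6>4, B: 1=1, C: 0>-1).
Nothing dominates Opt2: Opt1 at A (6>4).

Opt1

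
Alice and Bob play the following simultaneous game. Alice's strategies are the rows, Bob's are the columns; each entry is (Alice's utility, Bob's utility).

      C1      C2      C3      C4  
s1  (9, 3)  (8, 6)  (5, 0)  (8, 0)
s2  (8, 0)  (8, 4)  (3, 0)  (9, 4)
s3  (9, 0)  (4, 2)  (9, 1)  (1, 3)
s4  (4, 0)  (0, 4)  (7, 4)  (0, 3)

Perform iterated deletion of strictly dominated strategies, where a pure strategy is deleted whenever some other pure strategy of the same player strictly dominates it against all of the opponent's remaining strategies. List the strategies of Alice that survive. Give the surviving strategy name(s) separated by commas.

For Alice, s3 strictly dominates s4 on the remaining columns (C1: 9>4, C2: 4>0, C3: 9>7, C4: 1>0); eliminate s4.
Column C1 is eliminated: C2 beats it against every remaining row (s1: 6>3, s2: 4>0, s3: 2>0).
For Bob, C2 strictly dominates C3 on the remaining rows (s1: 6>0, s2: 4>0, s3: 2>1); eliminate C3.
For Alice, s1 strictly dominates s3 on the remaining columns (C2: 8>4, C4: 8>1); eliminate s3.
Among the remaining strategies, none is strictly dominated by another pure strategy of the same player, so the elimination stops.
Surviving strategies — Alice: {s1, s2}; Bob: {C2, C4}.

s1, s2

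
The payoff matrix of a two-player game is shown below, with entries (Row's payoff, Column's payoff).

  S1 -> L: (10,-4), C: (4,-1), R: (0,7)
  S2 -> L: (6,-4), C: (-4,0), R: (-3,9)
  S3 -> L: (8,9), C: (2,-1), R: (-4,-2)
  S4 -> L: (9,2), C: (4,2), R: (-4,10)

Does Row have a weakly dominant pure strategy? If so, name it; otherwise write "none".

S1 vs S2: L: 10>6, C: 4>-4, R: 0>-3.
S1 vs S3: L: 10>8, C: 4>2, R: 0>-4.
S1 vs S4: L: 10>9, C: 4=4, R: 0>-4.
S1 is at least as good as every other strategy against every opponent action, so it is weakly dominant.

S1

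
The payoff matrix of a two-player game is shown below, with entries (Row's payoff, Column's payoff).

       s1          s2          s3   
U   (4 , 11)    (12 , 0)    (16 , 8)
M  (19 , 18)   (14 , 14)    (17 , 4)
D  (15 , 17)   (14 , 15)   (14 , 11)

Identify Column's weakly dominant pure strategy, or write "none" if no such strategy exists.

s1 vs s2: U: 11>0, M: 18>14, D: 17>15.
s1 vs s3: U: 11>8, M: 18>4, D: 17>11.
s1 is at least as good as every other strategy against every opponent action, so it is weakly dominant.

s1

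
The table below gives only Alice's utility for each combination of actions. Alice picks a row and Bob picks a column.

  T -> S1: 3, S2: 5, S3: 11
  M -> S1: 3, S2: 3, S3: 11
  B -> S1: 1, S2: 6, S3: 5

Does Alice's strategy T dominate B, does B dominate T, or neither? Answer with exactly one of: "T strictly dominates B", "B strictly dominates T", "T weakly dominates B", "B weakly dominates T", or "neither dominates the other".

neither dominates the other

T's payoffs vs B's, by Bob's action — S1: 3>1, S2: 5<6, S3: 11>5.
T does better at S1, S3 but worse at S2; neither strategy dominates the other.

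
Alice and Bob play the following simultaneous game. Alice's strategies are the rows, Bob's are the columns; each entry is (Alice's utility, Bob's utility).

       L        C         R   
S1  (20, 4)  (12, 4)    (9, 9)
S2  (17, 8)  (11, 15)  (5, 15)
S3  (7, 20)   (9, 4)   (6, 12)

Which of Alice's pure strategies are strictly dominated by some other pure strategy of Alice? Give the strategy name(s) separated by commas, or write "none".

S1: no other strategy beats it everywhere (S2 at L (20>17); S3 at L (20>7)).
S2 is strictly dominated by S1 (L: 20>17, C: 12>11, R: 9>5).
S3 is strictly dominated by S1 (L: 20>7, C: 12>9, R: 9>6).

S2, S3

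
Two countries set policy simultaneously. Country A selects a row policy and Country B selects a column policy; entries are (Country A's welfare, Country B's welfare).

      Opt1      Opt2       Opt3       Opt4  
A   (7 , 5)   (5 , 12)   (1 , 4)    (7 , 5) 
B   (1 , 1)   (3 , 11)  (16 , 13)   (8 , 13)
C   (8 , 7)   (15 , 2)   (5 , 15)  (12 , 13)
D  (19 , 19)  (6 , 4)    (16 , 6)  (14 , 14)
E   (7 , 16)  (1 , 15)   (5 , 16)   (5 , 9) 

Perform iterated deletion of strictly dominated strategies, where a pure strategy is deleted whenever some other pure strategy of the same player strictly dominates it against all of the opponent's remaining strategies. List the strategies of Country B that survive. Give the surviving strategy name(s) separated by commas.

For Country A, C strictly dominates A on the remaining columns (Opt1: 8>7, Opt2: 15>5, Opt3: 5>1, Opt4: 12>7); eliminate A.
Country A's strategy E is strictly dominated by D (Opt1: 19>7, Opt2: 6>1, Opt3: 16>5, Opt4: 14>5) and is removed.
Country B's strategy Opt2 is strictly dominated by Opt3 (B: 13>11, C: 15>2, D: 6>4) and is removed.
Country A's strategy C is strictly dominated by D (Opt1: 19>8, Opt3: 16>5, Opt4: 14>12) and is removed.
Among the remaining strategies, none is strictly dominated by another pure strategy of the same player, so the elimination stops.
Surviving strategies — Country A: {B, D}; Country B: {Opt1, Opt3, Opt4}.

Opt1, Opt3, Opt4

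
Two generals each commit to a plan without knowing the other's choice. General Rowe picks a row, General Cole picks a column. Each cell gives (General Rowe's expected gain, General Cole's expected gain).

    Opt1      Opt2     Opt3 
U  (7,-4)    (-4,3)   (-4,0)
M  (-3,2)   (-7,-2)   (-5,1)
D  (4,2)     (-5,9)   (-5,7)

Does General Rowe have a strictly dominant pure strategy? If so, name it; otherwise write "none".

U

U vs M: Opt1: 7>-3, Opt2: -4>-7, Opt3: -4>-5.
U vs D: Opt1: 7>4, Opt2: -4>-5, Opt3: -4>-5.
U strictly beats every other strategy against every opponent action, so it is strictly dominant.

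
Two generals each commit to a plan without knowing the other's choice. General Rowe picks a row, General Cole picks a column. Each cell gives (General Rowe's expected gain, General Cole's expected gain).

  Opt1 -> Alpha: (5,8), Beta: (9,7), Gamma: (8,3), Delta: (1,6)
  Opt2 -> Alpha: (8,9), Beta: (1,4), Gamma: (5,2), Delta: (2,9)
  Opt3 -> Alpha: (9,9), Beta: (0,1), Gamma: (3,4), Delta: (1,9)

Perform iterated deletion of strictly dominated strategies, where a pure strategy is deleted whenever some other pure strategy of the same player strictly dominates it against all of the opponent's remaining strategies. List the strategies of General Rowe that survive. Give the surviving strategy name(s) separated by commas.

General Cole's strategy Beta is strictly dominated by Alpha (Opt1: 8>7, Opt2: 9>4, Opt3: 9>1) and is removed.
Column Gamma is eliminated: Alpha beats it against every remaining row (Opt1: 8>3, Opt2: 9>2, Opt3: 9>4).
Row Opt1 is eliminated: Opt2 beats it against every remaining column (Alpha: 8>5, Delta: 2>1).
Among the remaining strategies, none is strictly dominated by another pure strategy of the same player, so the elimination stops.
Surviving strategies — General Rowe: {Opt2, Opt3}; General Cole: {Alpha, Delta}.

Opt2, Opt3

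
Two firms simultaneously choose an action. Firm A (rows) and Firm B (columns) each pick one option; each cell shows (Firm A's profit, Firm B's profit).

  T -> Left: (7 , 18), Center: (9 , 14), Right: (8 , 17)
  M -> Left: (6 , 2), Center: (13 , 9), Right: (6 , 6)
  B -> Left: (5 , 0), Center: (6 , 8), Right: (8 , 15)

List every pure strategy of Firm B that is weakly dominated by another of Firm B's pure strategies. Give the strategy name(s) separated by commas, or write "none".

none

Left: no other strategy beats it everywhere (Center at T (18>14); Right at T (18>17)).
Center is not dominated — it holds its own against Left at M (9>2); Right at M (9>6).
Right: no other strategy beats it everywhere (Left at M (6>2); Center at T (17>14)).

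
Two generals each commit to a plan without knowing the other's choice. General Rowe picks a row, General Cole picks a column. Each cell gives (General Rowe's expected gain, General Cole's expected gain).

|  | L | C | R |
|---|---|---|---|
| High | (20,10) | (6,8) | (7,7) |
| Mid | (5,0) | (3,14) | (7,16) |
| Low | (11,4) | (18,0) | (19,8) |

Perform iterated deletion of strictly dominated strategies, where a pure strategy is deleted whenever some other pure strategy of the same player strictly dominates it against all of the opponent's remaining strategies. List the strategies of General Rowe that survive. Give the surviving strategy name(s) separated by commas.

For General Rowe, Low strictly dominates Mid on the remaining columns (L: 11>5, C: 18>3, R: 19>7); eliminate Mid.
Column C is eliminated: L beats it against every remaining row (High: 10>8, Low: 4>0).
Among the remaining strategies, none is strictly dominated by another pure strategy of the same player, so the elimination stops.
Surviving strategies — General Rowe: {High, Low}; General Cole: {L, R}.

High, Low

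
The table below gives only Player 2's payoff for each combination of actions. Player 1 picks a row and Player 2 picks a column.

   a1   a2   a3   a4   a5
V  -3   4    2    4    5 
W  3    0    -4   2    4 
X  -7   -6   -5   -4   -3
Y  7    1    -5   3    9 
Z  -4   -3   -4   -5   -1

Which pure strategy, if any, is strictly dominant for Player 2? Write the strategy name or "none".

a5

a5 vs a1: V: 5>-3, W: 4>3, X: -3>-7, Y: 9>7, Z: -1>-4.
a5 vs a2: V: 5>4, W: 4>0, X: -3>-6, Y: 9>1, Z: -1>-3.
a5 vs a3: V: 5>2, W: 4>-4, X: -3>-5, Y: 9>-5, Z: -1>-4.
a5 vs a4: V: 5>4, W: 4>2, X: -3>-4, Y: 9>3, Z: -1>-5.
a5 strictly beats every other strategy against every opponent action, so it is strictly dominant.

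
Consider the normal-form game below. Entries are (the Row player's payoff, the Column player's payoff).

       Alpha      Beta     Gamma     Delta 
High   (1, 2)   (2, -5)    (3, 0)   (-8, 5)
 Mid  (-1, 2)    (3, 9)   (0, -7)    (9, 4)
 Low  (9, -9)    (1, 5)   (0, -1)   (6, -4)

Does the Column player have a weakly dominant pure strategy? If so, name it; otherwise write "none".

Alpha fails to dominate Beta at Mid (2<9).
Beta fails to dominate Alpha at High (-5<2).
Gamma fails to dominate Alpha at High (0<2).
Delta fails to dominate Beta at Mid (4<9).
No single strategy dominates all the others.

none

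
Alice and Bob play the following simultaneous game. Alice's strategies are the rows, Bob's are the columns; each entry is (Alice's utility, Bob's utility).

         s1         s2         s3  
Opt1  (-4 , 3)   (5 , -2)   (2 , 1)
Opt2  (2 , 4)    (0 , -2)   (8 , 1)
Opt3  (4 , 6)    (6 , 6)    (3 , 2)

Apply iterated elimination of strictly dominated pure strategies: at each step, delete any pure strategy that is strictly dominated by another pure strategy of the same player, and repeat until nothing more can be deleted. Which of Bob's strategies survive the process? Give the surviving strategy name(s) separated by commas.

Row Opt1 is eliminated: Opt3 beats it against every remaining column (s1: 4>-4, s2: 6>5, s3: 3>2).
For Bob, s1 strictly dominates s3 on the remaining rows (Opt2: 4>1, Opt3: 6>2); eliminate s3.
For Alice, Opt3 strictly dominates Opt2 on the remaining columns (s1: 4>2, s2: 6>0); eliminate Opt2.
Among the remaining strategies, none is strictly dominated by another pure strategy of the same player, so the elimination stops.
Surviving strategies — Alice: {Opt3}; Bob: {s1, s2}.

s1, s2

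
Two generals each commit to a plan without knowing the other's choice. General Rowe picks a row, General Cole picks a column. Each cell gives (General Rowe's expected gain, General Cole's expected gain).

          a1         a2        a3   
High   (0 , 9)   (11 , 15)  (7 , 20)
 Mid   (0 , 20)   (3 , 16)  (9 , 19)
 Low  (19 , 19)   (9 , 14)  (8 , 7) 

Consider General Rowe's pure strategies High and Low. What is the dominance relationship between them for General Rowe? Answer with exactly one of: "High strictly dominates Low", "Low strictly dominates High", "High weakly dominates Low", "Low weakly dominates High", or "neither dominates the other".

Compare High to Low across each opponent action: a1: 0<19, a2: 11>9, a3: 7<8.
High does better at a2 but worse at a1, a3; neither strategy dominates the other.

neither dominates the other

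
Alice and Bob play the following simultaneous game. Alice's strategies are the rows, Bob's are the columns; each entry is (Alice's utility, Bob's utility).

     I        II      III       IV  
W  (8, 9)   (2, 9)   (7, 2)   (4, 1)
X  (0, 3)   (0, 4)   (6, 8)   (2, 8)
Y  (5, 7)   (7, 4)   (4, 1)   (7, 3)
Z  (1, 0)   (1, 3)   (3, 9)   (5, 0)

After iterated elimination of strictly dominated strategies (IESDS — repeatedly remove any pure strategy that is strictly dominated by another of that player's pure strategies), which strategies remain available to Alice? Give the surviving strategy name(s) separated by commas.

Alice's strategy X is strictly dominated by W (I: 8>0, II: 2>0, III: 7>6, IV: 4>2) and is removed.
Row Z is eliminated: Y beats it against every remaining column (I: 5>1, II: 7>1, III: 4>3, IV: 7>5).
Column III is eliminated: I beats it against every remaining row (W: 9>2, Y: 7>1).
For Bob, I strictly dominates IV on the remaining rows (W: 9>1, Y: 7>3); eliminate IV.
Among the remaining strategies, none is strictly dominated by another pure strategy of the same player, so the elimination stops.
Surviving strategies — Alice: {W, Y}; Bob: {I, II}.

W, Y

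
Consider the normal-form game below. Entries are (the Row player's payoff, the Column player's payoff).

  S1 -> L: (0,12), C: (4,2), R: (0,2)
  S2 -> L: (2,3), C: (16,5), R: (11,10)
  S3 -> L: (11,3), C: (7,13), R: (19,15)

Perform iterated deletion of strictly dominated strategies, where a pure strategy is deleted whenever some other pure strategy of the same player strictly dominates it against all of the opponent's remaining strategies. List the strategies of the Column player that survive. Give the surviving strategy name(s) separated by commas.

The Row player's strategy S1 is strictly dominated by S2 (L: 2>0, C: 16>4, R: 11>0) and is removed.
Column L is eliminated: C beats it against every remaining row (S2: 5>3, S3: 13>3).
The Column player's strategy C is strictly dominated by R (S2: 10>5, S3: 15>13) and is removed.
Row S2 is eliminated: S3 beats it against every remaining column (R: 19>11).
Among the remaining strategies, none is strictly dominated by another pure strategy of the same player, so the elimination stops.
Surviving strategies — the Row player: {S3}; the Column player: {R}.

R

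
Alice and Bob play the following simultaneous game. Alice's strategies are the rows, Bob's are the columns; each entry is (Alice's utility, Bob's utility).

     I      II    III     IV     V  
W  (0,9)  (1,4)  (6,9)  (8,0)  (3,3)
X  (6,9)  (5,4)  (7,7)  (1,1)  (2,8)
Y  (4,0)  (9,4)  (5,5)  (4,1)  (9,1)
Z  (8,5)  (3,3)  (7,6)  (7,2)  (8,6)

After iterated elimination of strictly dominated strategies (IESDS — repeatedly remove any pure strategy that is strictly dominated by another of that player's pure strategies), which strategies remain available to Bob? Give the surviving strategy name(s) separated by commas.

Bob's strategy II is strictly dominated by III (W: 9>4, X: 7>4, Y: 5>4, Z: 6>3) and is removed.
For Bob, III strictly dominates IV on the remaining rows (W: 9>0, X: 7>1, Y: 5>1, Z: 6>2); eliminate IV.
For Alice, Z strictly dominates W on the remaining columns (I: 8>0, III: 7>6, V: 8>3); eliminate W.
Among the remaining strategies, none is strictly dominated by another pure strategy of the same player, so the elimination stops.
Surviving strategies — Alice: {X, Y, Z}; Bob: {I, III, V}.

I, III, V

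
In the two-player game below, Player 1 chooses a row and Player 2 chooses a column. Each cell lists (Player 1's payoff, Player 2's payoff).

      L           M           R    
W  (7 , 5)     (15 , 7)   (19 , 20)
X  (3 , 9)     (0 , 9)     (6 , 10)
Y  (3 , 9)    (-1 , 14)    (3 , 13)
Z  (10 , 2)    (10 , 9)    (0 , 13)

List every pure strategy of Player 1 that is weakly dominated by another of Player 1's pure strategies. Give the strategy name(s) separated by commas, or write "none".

W is not dominated — it holds its own against X at L (7>3); Y at L (7>3); Z at M (15>10).
X is weakly dominated by W (L: 7>3, M: 15>0, R: 19>6).
W weakly dominates Y — L: 7>3, M: 15>-1, R: 19>3.
Z is not dominated — it holds its own against W at L (10>7); X at L (10>3); Y at L (10>3).

X, Y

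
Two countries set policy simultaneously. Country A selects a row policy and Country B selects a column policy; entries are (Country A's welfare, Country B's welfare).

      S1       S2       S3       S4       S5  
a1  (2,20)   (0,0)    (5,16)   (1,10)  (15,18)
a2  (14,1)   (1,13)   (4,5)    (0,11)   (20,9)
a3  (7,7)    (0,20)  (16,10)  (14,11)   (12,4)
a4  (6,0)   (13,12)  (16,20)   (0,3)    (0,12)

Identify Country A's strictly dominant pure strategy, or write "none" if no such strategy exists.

none

a1 fails to dominate a2 at S1 (2<14).
a2 fails to dominate a1 at S3 (4<5).
a3 fails to dominate a1 at S2 (0=0).
a4 fails to dominate a1 at S4 (0<1).
No single strategy dominates all the others.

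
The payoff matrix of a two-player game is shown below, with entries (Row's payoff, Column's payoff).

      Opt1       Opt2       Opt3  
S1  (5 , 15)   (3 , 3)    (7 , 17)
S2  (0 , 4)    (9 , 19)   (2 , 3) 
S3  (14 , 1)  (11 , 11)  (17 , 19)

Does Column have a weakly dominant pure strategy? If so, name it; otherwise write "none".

none

Opt1 fails to dominate Opt2 at S2 (4<19).
Opt2 fails to dominate Opt1 at S1 (3<15).
Opt3 fails to dominate Opt1 at S2 (3<4).
No single strategy dominates all the others.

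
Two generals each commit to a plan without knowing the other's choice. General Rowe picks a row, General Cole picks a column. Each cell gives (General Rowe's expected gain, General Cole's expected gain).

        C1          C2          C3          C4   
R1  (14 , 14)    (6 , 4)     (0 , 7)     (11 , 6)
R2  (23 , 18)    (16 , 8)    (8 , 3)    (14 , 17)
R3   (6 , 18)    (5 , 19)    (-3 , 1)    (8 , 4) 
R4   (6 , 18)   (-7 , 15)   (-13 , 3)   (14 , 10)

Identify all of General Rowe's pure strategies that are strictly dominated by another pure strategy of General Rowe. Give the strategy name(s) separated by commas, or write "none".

R2 strictly dominates R1 — C1: 23>14, C2: 16>6, C3: 8>0, C4: 14>11.
R2: no other strategy beats it everywhere (R1 at C1 (23>14); R3 at C1 (23>6); R4 at C1 (23>6)).
R3 is strictly dominated by R1 (C1: 14>6, C2: 6>5, C3: 0>-3, C4: 11>8).
R4: no other strategy beats it everywhere (R1 at C4 (14>11); R2 at C4 (14=14); R3 at C1 (6=6)).

R1, R3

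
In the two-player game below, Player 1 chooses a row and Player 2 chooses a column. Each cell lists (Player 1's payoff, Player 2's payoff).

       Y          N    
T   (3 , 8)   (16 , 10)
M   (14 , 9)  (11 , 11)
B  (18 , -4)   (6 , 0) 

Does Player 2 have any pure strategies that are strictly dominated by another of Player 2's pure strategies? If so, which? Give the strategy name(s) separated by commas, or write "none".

N strictly dominates Y — T: 10>8, M: 11>9, B: 0>-4.
N is not dominated — it holds its own against Y at T (10>8).

Y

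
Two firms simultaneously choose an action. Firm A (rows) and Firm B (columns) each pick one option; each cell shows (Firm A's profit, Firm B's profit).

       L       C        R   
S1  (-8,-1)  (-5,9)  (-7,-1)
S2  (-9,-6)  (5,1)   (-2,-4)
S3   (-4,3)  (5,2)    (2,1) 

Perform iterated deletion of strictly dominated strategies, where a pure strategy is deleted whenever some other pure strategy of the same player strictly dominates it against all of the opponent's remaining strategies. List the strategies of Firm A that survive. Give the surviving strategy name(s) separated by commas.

S2, S3

Firm A's strategy S1 is strictly dominated by S3 (L: -4>-8, C: 5>-5, R: 2>-7) and is removed.
Column R is eliminated: C beats it against every remaining row (S2: 1>-4, S3: 2>1).
Among the remaining strategies, none is strictly dominated by another pure strategy of the same player, so the elimination stops.
Surviving strategies — Firm A: {S2, S3}; Firm B: {L, C}.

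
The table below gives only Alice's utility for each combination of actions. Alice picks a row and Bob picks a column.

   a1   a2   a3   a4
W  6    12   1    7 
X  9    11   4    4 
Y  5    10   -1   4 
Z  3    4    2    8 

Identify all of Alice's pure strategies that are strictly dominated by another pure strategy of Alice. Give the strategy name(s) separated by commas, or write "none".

Y

Nothing dominates W: X at a2 (12>11); Y at a1 (6>5); Z at a1 (6>3).
X is not dominated — it holds its own against W at a1 (9>6); Y at a1 (9>5); Z at a1 (9>3).
Y is strictly dominated by W (a1: 6>5, a2: 12>10, a3: 1>-1, a4: 7>4).
Z is not dominated — it holds its own against W at a3 (2>1); X at a4 (8>4); Y at a3 (2>-1).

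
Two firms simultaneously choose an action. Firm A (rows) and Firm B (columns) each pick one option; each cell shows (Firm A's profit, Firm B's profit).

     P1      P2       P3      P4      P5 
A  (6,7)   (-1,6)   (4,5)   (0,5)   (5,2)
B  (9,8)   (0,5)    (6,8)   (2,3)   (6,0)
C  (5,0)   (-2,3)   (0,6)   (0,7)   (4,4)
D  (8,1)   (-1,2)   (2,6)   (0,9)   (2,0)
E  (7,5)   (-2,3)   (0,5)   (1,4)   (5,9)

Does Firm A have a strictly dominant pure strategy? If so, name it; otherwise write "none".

B

B vs A: P1: 9>6, P2: 0>-1, P3: 6>4, P4: 2>0, P5: 6>5.
B vs C: P1: 9>5, P2: 0>-2, P3: 6>0, P4: 2>0, P5: 6>4.
B vs D: P1: 9>8, P2: 0>-1, P3: 6>2, P4: 2>0, P5: 6>2.
B vs E: P1: 9>7, P2: 0>-2, P3: 6>0, P4: 2>1, P5: 6>5.
B strictly beats every other strategy against every opponent action, so it is strictly dominant.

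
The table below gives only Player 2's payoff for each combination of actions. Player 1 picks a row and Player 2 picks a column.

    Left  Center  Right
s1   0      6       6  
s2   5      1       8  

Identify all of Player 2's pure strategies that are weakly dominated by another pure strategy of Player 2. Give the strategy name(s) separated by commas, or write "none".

Left, Center

Left: dominated, since Right does at least as well everywhere (s1: 6>0, s2: 8>5).
Right weakly dominates Center — s1: 6=6, s2: 8>1.
Right: no other strategy beats it everywhere (Left at s1 (6>0); Center at s2 (8>1)).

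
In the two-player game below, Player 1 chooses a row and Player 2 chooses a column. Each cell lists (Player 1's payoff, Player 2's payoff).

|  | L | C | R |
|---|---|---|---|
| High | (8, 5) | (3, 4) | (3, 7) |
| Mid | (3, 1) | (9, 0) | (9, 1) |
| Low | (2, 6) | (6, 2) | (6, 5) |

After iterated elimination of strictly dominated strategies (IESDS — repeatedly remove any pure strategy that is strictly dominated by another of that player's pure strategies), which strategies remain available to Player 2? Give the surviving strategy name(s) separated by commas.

For Player 1, Mid strictly dominates Low on the remaining columns (L: 3>2, C: 9>6, R: 9>6); eliminate Low.
Column C is eliminated: L beats it against every remaining row (High: 5>4, Mid: 1>0).
Among the remaining strategies, none is strictly dominated by another pure strategy of the same player, so the elimination stops.
Surviving strategies — Player 1: {High, Mid}; Player 2: {L, R}.

L, R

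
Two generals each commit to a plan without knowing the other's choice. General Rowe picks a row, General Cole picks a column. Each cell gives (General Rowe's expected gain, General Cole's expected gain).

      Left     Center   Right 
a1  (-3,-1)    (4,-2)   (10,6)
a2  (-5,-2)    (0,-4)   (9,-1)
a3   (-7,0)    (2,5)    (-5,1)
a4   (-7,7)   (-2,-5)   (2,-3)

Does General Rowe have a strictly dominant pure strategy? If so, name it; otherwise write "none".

a1 vs a2: Left: -3>-5, Center: 4>0, Right: 10>9.
a1 vs a3: Left: -3>-7, Center: 4>2, Right: 10>-5.
a1 vs a4: Left: -3>-7, Center: 4>-2, Right: 10>2.
a1 strictly beats every other strategy against every opponent action, so it is strictly dominant.

a1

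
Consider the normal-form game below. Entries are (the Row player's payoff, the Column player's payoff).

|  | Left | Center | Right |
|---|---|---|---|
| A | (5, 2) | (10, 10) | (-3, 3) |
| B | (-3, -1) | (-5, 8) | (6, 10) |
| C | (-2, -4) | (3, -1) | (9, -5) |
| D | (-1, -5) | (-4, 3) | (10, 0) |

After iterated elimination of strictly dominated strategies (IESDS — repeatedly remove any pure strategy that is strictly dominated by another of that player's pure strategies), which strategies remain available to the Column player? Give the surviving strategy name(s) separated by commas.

For the Row player, C strictly dominates B on the remaining columns (Left: -2>-3, Center: 3>-5, Right: 9>6); eliminate B.
Column Left is eliminated: Center beats it against every remaining row (A: 10>2, C: -1>-4, D: 3>-5).
The Column player's strategy Right is strictly dominated by Center (A: 10>3, C: -1>-5, D: 3>0) and is removed.
The Row player's strategy C is strictly dominated by A (Center: 10>3) and is removed.
For the Row player, A strictly dominates D on the remaining columns (Center: 10>-4); eliminate D.
Among the remaining strategies, none is strictly dominated by another pure strategy of the same player, so the elimination stops.
Surviving strategies — the Row player: {A}; the Column player: {Center}.

Center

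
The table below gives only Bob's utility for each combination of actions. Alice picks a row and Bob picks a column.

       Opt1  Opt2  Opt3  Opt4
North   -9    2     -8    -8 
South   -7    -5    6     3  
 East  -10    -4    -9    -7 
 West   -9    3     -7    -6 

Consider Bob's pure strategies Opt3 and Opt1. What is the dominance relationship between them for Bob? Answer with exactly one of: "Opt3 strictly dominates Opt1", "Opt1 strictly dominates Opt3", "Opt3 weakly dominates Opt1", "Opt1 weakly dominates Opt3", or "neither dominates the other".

Opt3's payoffs vs Opt1's, by Alice's action — North: -8>-9, South: 6>-7, East: -9>-10, West: -7>-9.
Opt3 gives a strictly higher payoff against each choice by Alice, so Opt3 strictly dominates Opt1.

Opt3 strictly dominates Opt1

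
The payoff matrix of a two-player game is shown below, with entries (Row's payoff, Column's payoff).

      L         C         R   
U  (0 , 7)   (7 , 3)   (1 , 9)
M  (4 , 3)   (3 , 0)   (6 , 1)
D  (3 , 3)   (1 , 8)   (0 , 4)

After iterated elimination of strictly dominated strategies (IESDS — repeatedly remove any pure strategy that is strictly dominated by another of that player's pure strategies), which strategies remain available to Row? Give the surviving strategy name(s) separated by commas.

Row D is eliminated: M beats it against every remaining column (L: 4>3, C: 3>1, R: 6>0).
For Column, L strictly dominates C on the remaining rows (U: 7>3, M: 3>0); eliminate C.
Row's strategy U is strictly dominated by M (L: 4>0, R: 6>1) and is removed.
Column's strategy R is strictly dominated by L (M: 3>1) and is removed.
Among the remaining strategies, none is strictly dominated by another pure strategy of the same player, so the elimination stops.
Surviving strategies — Row: {M}; Column: {L}.

M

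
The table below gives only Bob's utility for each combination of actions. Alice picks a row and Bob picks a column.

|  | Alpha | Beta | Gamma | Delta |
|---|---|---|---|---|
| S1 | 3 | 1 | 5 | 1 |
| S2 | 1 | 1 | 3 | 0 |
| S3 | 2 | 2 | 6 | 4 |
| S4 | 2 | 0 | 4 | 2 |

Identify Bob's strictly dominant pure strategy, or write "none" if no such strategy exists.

Gamma vs Alpha: S1: 5>3, S2: 3>1, S3: 6>2, S4: 4>2.
Gamma vs Beta: S1: 5>1, S2: 3>1, S3: 6>2, S4: 4>0.
Gamma vs Delta: S1: 5>1, S2: 3>0, S3: 6>4, S4: 4>2.
Gamma strictly beats every other strategy against every opponent action, so it is strictly dominant.

Gamma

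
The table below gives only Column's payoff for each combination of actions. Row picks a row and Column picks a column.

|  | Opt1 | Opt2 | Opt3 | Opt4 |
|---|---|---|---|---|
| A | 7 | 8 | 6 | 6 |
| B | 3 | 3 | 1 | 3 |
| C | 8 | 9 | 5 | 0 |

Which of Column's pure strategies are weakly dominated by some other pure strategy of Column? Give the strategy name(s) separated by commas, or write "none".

Opt1, Opt3, Opt4

Opt1 is weakly dominated by Opt2 (A: 8>7, B: 3=3, C: 9>8).
Nothing dominates Opt2: Opt1 at A (8>7); Opt3 at A (8>6); Opt4 at A (8>6).
Opt3 is weakly dominated by Opt1 (A: 7>6, B: 3>1, C: 8>5).
Opt4 is weakly dominated by Opt1 (A: 7>6, B: 3=3, C: 8>0).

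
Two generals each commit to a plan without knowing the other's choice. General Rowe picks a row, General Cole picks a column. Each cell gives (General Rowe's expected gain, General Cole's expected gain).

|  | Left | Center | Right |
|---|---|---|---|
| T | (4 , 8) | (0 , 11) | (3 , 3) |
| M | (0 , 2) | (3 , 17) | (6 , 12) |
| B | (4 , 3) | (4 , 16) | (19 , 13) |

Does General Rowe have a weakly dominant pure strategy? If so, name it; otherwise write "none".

B vs T: Left: 4=4, Center: 4>0, Right: 19>3.
B vs M: Left: 4>0, Center: 4>3, Right: 19>6.
B is at least as good as every other strategy against every opponent action, so it is weakly dominant.

B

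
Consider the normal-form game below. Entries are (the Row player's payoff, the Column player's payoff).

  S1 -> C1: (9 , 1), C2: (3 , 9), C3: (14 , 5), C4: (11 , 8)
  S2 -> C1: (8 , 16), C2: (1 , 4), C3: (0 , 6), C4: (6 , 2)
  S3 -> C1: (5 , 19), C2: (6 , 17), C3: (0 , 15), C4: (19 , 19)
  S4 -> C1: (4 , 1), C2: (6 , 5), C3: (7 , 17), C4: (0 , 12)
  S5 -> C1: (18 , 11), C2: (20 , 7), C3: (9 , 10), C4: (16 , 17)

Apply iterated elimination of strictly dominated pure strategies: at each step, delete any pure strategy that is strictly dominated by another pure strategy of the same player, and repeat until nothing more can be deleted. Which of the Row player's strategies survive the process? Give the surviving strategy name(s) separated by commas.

The Row player's strategy S2 is strictly dominated by S1 (C1: 9>8, C2: 3>1, C3: 14>0, C4: 11>6) and is removed.
For the Row player, S5 strictly dominates S4 on the remaining columns (C1: 18>4, C2: 20>6, C3: 9>7, C4: 16>0); eliminate S4.
For the Column player, C4 strictly dominates C3 on the remaining rows (S1: 8>5, S3: 19>15, S5: 17>10); eliminate C3.
Row S1 is eliminated: S5 beats it against every remaining column (C1: 18>9, C2: 20>3, C4: 16>11).
The Column player's strategy C2 is strictly dominated by C1 (S3: 19>17, S5: 11>7) and is removed.
Among the remaining strategies, none is strictly dominated by another pure strategy of the same player, so the elimination stops.
Surviving strategies — the Row player: {S3, S5}; the Column player: {C1, C4}.

S3, S5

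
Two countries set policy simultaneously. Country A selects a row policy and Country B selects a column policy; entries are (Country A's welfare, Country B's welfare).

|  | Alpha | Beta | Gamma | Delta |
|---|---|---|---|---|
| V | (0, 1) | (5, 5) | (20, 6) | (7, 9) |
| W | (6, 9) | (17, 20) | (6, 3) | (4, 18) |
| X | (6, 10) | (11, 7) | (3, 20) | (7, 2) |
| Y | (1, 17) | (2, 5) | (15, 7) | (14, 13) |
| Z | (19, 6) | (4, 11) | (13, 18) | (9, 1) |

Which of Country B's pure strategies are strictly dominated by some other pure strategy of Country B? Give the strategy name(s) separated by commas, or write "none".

none

Nothing dominates Alpha: Beta at X (10>7); Gamma at W (9>3); Delta at X (10>2).
Beta is not dominated — it holds its own against Alpha at V (5>1); Gamma at W (20>3); Delta at W (20>18).
Gamma is not dominated — it holds its own against Alpha at V (6>1); Beta at V (6>5); Delta at X (20>2).
Delta: no other strategy beats it everywhere (Alpha at V (9>1); Beta at V (9>5); Gamma at V (9>6)).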